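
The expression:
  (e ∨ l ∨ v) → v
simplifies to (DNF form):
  v ∨ (¬e ∧ ¬l)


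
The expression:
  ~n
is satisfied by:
  {n: False}


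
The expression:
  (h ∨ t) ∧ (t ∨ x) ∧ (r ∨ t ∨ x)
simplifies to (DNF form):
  t ∨ (h ∧ x)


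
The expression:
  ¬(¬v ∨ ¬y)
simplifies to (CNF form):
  v ∧ y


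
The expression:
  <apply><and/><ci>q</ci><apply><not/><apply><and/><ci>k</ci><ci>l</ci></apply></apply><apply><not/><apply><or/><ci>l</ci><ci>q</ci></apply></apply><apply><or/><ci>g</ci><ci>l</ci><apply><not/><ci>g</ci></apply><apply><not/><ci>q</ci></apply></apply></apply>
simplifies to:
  <false/>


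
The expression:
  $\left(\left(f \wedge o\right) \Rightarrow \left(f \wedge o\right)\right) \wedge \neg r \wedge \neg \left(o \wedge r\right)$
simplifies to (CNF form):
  $\neg r$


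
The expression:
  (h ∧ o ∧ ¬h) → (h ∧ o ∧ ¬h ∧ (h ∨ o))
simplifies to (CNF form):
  True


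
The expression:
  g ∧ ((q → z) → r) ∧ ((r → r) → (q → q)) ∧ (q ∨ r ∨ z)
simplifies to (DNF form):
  (g ∧ r) ∨ (g ∧ q ∧ r) ∨ (g ∧ q ∧ ¬z) ∨ (g ∧ r ∧ ¬z)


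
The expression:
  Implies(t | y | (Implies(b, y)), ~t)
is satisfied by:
  {t: False}


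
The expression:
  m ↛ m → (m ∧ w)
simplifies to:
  True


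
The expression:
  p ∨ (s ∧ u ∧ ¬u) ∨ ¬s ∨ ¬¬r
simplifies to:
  p ∨ r ∨ ¬s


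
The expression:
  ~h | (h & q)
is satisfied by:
  {q: True, h: False}
  {h: False, q: False}
  {h: True, q: True}


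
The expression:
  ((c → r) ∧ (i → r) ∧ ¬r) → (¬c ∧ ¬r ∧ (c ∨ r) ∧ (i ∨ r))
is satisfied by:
  {i: True, r: True, c: True}
  {i: True, r: True, c: False}
  {i: True, c: True, r: False}
  {i: True, c: False, r: False}
  {r: True, c: True, i: False}
  {r: True, c: False, i: False}
  {c: True, r: False, i: False}


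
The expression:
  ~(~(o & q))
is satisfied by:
  {o: True, q: True}


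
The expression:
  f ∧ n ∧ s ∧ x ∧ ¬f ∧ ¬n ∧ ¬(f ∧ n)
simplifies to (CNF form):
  False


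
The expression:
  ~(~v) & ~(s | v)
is never true.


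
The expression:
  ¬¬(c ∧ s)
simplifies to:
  c ∧ s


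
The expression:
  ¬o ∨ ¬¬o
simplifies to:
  True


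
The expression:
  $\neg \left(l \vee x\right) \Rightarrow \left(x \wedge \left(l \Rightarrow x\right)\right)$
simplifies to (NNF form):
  $l \vee x$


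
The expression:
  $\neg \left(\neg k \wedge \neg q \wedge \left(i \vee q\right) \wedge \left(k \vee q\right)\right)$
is always true.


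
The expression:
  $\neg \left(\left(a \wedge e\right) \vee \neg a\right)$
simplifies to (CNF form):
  $a \wedge \neg e$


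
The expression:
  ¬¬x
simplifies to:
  x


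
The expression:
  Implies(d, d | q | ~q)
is always true.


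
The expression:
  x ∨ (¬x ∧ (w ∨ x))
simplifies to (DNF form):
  w ∨ x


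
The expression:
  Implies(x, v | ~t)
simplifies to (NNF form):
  v | ~t | ~x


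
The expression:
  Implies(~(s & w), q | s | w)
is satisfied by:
  {s: True, q: True, w: True}
  {s: True, q: True, w: False}
  {s: True, w: True, q: False}
  {s: True, w: False, q: False}
  {q: True, w: True, s: False}
  {q: True, w: False, s: False}
  {w: True, q: False, s: False}


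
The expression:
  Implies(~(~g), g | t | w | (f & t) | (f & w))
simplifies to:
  True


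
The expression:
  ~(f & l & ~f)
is always true.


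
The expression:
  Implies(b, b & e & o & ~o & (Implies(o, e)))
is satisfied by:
  {b: False}


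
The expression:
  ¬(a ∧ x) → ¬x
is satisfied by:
  {a: True, x: False}
  {x: False, a: False}
  {x: True, a: True}


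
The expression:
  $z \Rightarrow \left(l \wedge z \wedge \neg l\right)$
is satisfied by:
  {z: False}


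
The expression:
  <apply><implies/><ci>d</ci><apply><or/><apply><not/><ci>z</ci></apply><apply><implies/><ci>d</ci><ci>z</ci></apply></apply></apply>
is always true.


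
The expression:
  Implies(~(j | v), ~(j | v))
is always true.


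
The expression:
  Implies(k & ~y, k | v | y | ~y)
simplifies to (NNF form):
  True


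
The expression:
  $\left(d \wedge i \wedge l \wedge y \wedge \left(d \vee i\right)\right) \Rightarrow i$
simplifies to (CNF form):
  $\text{True}$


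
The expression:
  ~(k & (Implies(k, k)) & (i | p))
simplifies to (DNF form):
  ~k | (~i & ~p)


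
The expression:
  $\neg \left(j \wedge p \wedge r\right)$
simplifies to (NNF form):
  $\neg j \vee \neg p \vee \neg r$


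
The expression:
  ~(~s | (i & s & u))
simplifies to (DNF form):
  (s & ~i) | (s & ~u)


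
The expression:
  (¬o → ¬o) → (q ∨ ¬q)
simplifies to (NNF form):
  True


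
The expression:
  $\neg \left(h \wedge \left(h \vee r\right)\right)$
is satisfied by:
  {h: False}


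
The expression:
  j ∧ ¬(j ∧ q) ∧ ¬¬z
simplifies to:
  j ∧ z ∧ ¬q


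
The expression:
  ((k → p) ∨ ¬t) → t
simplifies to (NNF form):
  t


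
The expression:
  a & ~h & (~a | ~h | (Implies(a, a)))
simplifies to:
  a & ~h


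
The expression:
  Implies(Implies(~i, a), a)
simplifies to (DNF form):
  a | ~i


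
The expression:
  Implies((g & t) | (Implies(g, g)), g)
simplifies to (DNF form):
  g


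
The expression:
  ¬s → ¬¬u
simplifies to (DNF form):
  s ∨ u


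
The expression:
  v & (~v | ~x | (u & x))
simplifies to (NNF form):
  v & (u | ~x)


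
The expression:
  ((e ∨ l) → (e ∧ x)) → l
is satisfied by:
  {l: True, e: True, x: False}
  {l: True, x: False, e: False}
  {l: True, e: True, x: True}
  {l: True, x: True, e: False}
  {e: True, x: False, l: False}


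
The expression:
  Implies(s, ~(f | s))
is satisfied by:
  {s: False}


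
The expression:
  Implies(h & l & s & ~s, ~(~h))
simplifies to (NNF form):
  True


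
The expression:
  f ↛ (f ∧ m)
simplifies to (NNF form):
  f ∧ ¬m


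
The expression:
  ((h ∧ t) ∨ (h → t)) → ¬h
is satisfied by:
  {h: False, t: False}
  {t: True, h: False}
  {h: True, t: False}


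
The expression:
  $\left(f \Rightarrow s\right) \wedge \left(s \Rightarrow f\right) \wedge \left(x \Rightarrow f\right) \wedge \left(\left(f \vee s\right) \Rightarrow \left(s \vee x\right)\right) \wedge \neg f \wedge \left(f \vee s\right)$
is never true.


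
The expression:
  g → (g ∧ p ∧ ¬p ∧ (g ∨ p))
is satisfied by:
  {g: False}


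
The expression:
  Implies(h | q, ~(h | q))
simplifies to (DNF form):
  ~h & ~q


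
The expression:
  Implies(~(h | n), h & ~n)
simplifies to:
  h | n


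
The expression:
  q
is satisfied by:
  {q: True}


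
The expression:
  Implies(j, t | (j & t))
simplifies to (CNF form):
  t | ~j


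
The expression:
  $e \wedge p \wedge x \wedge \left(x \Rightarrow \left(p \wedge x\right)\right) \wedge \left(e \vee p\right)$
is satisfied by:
  {p: True, e: True, x: True}


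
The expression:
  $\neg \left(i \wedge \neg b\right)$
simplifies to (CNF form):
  $b \vee \neg i$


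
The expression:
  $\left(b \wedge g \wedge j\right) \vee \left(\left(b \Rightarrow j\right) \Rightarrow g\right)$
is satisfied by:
  {g: True, b: True, j: False}
  {g: True, b: False, j: False}
  {j: True, g: True, b: True}
  {j: True, g: True, b: False}
  {b: True, j: False, g: False}


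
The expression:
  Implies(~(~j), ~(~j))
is always true.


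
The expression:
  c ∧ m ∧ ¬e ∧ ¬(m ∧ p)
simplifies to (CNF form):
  c ∧ m ∧ ¬e ∧ ¬p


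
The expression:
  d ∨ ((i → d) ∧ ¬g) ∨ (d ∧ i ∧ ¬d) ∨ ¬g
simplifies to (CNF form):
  d ∨ ¬g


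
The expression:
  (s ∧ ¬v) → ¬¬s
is always true.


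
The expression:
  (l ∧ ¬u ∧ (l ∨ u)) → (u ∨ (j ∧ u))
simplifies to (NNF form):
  u ∨ ¬l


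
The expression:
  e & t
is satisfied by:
  {t: True, e: True}


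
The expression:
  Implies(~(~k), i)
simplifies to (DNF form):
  i | ~k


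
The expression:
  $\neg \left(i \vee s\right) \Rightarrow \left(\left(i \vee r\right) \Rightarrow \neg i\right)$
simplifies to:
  $\text{True}$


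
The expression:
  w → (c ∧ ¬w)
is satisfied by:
  {w: False}


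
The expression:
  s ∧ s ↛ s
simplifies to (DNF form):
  False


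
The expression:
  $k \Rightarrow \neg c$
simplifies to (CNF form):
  $\neg c \vee \neg k$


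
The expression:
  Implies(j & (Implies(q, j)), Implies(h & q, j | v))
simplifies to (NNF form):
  True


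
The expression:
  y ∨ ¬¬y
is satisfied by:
  {y: True}


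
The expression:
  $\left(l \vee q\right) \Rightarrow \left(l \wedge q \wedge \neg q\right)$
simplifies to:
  $\neg l \wedge \neg q$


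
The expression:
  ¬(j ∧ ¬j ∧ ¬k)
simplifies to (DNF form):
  True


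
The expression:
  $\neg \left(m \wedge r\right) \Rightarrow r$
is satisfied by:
  {r: True}


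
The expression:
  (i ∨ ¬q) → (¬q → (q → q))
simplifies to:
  True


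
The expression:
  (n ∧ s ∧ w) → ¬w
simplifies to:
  ¬n ∨ ¬s ∨ ¬w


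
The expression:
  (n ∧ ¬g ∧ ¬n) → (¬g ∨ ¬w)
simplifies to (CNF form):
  True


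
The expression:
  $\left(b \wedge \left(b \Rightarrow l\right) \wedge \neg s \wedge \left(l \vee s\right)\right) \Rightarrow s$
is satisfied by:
  {s: True, l: False, b: False}
  {l: False, b: False, s: False}
  {b: True, s: True, l: False}
  {b: True, l: False, s: False}
  {s: True, l: True, b: False}
  {l: True, s: False, b: False}
  {b: True, l: True, s: True}


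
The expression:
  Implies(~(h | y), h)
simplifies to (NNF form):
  h | y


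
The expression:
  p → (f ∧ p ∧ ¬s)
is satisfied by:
  {f: True, p: False, s: False}
  {f: False, p: False, s: False}
  {s: True, f: True, p: False}
  {s: True, f: False, p: False}
  {p: True, f: True, s: False}


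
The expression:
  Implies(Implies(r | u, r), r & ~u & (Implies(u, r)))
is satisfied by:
  {r: True, u: False}
  {u: True, r: False}


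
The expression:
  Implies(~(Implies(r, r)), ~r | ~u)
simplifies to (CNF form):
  True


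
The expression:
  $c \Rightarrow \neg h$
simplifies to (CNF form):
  $\neg c \vee \neg h$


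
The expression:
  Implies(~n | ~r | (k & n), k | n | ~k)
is always true.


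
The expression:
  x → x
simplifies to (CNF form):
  True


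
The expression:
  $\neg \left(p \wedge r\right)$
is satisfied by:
  {p: False, r: False}
  {r: True, p: False}
  {p: True, r: False}


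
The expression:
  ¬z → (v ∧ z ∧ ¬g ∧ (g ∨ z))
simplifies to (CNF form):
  z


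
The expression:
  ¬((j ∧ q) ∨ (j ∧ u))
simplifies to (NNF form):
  (¬q ∧ ¬u) ∨ ¬j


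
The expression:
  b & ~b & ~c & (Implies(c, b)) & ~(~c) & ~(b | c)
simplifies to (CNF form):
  False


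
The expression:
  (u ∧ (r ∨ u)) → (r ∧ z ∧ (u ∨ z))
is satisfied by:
  {z: True, r: True, u: False}
  {z: True, r: False, u: False}
  {r: True, z: False, u: False}
  {z: False, r: False, u: False}
  {z: True, u: True, r: True}


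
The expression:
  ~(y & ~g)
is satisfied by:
  {g: True, y: False}
  {y: False, g: False}
  {y: True, g: True}


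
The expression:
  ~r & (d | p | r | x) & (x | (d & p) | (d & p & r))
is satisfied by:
  {x: True, p: True, d: True, r: False}
  {x: True, p: True, d: False, r: False}
  {x: True, d: True, r: False, p: False}
  {x: True, d: False, r: False, p: False}
  {p: True, d: True, r: False, x: False}


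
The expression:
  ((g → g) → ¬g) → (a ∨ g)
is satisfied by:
  {a: True, g: True}
  {a: True, g: False}
  {g: True, a: False}


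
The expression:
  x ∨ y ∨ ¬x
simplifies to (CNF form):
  True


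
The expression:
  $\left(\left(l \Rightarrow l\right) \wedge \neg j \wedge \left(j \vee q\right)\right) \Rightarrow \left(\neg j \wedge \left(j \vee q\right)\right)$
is always true.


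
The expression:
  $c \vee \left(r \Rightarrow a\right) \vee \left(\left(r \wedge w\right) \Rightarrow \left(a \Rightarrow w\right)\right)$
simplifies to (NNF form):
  $\text{True}$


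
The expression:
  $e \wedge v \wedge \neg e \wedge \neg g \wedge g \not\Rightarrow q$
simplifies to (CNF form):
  $\text{False}$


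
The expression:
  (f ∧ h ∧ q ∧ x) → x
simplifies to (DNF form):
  True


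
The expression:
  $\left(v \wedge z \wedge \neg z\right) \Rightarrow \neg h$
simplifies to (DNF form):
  $\text{True}$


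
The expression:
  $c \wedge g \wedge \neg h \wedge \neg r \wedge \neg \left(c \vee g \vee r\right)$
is never true.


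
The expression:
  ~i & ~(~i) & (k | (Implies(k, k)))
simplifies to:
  False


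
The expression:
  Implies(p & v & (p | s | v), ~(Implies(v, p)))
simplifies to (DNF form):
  ~p | ~v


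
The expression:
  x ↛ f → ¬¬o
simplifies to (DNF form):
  f ∨ o ∨ ¬x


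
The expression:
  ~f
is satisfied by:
  {f: False}


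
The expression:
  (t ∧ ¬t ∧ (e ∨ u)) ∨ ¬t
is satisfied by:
  {t: False}


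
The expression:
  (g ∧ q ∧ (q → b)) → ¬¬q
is always true.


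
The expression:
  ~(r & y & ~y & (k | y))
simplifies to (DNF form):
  True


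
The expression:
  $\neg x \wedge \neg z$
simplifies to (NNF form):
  $\neg x \wedge \neg z$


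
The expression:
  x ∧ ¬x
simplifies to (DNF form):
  False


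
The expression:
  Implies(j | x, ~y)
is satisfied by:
  {x: False, y: False, j: False}
  {j: True, x: False, y: False}
  {x: True, j: False, y: False}
  {j: True, x: True, y: False}
  {y: True, j: False, x: False}


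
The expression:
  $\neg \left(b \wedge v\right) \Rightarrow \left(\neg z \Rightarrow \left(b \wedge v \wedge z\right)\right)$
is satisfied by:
  {b: True, z: True, v: True}
  {b: True, z: True, v: False}
  {z: True, v: True, b: False}
  {z: True, v: False, b: False}
  {b: True, v: True, z: False}


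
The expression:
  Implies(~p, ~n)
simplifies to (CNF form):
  p | ~n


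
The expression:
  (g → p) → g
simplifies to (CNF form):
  g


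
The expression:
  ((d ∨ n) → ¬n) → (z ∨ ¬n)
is always true.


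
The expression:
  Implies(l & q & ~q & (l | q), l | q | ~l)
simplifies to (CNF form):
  True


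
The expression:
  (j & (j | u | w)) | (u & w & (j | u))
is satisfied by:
  {u: True, j: True, w: True}
  {u: True, j: True, w: False}
  {j: True, w: True, u: False}
  {j: True, w: False, u: False}
  {u: True, w: True, j: False}


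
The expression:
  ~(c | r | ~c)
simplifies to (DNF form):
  False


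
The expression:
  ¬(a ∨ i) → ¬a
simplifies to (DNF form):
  True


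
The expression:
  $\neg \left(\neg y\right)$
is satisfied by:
  {y: True}


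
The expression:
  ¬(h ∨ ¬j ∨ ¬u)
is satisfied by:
  {j: True, u: True, h: False}


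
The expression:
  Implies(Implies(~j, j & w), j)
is always true.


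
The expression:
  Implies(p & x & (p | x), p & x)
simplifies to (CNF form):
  True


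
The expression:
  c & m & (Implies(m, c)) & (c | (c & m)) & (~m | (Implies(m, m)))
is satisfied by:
  {c: True, m: True}


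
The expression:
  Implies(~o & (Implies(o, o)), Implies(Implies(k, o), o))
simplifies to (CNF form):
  k | o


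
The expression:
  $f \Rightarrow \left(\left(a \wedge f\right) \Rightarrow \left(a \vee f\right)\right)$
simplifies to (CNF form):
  $\text{True}$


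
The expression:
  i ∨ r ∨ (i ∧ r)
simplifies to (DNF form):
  i ∨ r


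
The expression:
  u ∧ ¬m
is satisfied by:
  {u: True, m: False}


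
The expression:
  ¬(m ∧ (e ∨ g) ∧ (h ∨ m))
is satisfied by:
  {g: False, m: False, e: False}
  {e: True, g: False, m: False}
  {g: True, e: False, m: False}
  {e: True, g: True, m: False}
  {m: True, e: False, g: False}


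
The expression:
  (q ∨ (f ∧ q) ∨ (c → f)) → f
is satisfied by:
  {f: True, c: True, q: False}
  {f: True, c: False, q: False}
  {q: True, f: True, c: True}
  {q: True, f: True, c: False}
  {c: True, q: False, f: False}


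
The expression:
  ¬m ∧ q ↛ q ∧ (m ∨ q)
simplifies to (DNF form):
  False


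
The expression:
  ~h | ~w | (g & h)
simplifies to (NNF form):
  g | ~h | ~w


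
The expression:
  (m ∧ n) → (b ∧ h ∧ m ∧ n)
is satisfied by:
  {h: True, b: True, m: False, n: False}
  {h: True, b: False, m: False, n: False}
  {b: True, h: False, m: False, n: False}
  {h: False, b: False, m: False, n: False}
  {h: True, n: True, b: True, m: False}
  {h: True, n: True, b: False, m: False}
  {n: True, b: True, h: False, m: False}
  {n: True, h: False, b: False, m: False}
  {h: True, m: True, b: True, n: False}
  {h: True, m: True, b: False, n: False}
  {m: True, b: True, h: False, n: False}
  {m: True, h: False, b: False, n: False}
  {h: True, n: True, m: True, b: True}


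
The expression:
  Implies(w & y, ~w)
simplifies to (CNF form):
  ~w | ~y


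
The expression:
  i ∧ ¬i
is never true.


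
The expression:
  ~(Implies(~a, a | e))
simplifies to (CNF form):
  ~a & ~e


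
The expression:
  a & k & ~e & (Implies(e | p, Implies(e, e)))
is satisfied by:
  {a: True, k: True, e: False}


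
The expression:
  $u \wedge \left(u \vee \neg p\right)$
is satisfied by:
  {u: True}


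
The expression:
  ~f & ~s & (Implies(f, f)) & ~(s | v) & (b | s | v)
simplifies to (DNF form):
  b & ~f & ~s & ~v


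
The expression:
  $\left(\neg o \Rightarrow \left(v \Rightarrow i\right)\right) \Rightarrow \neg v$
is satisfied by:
  {i: False, v: False, o: False}
  {o: True, i: False, v: False}
  {i: True, o: False, v: False}
  {o: True, i: True, v: False}
  {v: True, o: False, i: False}


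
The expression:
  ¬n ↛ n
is always true.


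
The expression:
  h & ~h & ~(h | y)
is never true.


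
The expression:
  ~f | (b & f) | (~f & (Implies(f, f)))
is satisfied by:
  {b: True, f: False}
  {f: False, b: False}
  {f: True, b: True}


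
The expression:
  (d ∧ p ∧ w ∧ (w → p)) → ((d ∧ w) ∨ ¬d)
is always true.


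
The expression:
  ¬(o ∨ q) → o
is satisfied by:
  {q: True, o: True}
  {q: True, o: False}
  {o: True, q: False}


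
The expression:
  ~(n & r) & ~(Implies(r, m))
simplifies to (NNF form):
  r & ~m & ~n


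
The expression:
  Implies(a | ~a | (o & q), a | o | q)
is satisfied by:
  {a: True, q: True, o: True}
  {a: True, q: True, o: False}
  {a: True, o: True, q: False}
  {a: True, o: False, q: False}
  {q: True, o: True, a: False}
  {q: True, o: False, a: False}
  {o: True, q: False, a: False}


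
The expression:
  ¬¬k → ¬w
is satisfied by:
  {w: False, k: False}
  {k: True, w: False}
  {w: True, k: False}


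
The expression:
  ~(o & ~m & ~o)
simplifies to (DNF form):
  True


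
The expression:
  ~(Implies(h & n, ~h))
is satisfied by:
  {h: True, n: True}


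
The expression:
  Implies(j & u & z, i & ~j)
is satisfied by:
  {u: False, z: False, j: False}
  {j: True, u: False, z: False}
  {z: True, u: False, j: False}
  {j: True, z: True, u: False}
  {u: True, j: False, z: False}
  {j: True, u: True, z: False}
  {z: True, u: True, j: False}


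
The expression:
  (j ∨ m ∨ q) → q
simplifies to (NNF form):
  q ∨ (¬j ∧ ¬m)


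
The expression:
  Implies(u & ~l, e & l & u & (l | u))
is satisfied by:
  {l: True, u: False}
  {u: False, l: False}
  {u: True, l: True}


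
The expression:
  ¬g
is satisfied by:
  {g: False}


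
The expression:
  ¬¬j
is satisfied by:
  {j: True}


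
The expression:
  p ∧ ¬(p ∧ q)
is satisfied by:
  {p: True, q: False}


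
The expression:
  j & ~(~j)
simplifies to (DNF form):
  j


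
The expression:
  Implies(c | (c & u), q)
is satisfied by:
  {q: True, c: False}
  {c: False, q: False}
  {c: True, q: True}


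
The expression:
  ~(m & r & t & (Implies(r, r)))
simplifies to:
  ~m | ~r | ~t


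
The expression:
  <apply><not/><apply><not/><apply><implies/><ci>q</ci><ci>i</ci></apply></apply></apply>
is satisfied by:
  {i: True, q: False}
  {q: False, i: False}
  {q: True, i: True}


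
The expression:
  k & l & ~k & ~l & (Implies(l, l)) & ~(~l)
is never true.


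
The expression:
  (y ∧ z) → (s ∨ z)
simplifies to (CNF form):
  True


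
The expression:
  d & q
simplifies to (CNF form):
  d & q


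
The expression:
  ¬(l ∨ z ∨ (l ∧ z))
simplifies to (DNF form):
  ¬l ∧ ¬z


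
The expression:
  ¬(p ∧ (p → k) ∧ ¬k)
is always true.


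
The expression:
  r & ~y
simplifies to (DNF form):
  r & ~y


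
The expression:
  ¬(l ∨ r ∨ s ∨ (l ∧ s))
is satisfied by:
  {r: False, l: False, s: False}


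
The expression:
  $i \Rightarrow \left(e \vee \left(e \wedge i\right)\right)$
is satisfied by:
  {e: True, i: False}
  {i: False, e: False}
  {i: True, e: True}


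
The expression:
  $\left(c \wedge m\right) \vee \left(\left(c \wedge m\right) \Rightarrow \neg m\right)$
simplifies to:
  $\text{True}$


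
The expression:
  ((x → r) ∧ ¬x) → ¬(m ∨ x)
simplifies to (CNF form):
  x ∨ ¬m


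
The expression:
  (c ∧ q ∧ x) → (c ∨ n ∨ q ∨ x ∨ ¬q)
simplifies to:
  True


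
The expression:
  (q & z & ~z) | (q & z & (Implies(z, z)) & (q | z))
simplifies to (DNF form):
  q & z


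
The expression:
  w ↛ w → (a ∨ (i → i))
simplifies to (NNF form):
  True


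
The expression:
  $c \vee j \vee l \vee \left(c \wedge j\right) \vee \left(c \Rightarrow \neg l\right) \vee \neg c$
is always true.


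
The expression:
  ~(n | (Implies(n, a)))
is never true.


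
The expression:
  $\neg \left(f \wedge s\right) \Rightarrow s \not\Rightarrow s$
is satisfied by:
  {s: True, f: True}


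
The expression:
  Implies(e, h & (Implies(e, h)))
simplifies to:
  h | ~e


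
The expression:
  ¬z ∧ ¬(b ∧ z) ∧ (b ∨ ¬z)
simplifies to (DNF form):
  ¬z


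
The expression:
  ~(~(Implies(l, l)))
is always true.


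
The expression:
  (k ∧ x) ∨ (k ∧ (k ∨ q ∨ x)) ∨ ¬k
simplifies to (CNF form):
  True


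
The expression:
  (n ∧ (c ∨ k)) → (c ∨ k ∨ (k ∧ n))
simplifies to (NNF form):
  True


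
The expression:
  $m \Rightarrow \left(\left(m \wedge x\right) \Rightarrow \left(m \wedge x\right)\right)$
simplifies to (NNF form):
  $\text{True}$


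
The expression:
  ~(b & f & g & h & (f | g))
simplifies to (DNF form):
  ~b | ~f | ~g | ~h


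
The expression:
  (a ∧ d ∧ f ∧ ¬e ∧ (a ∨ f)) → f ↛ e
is always true.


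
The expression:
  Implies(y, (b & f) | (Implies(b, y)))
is always true.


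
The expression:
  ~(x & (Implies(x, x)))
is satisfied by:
  {x: False}


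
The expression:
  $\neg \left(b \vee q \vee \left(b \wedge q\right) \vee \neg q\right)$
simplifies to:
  $\text{False}$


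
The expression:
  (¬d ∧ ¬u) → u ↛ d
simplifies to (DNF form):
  d ∨ u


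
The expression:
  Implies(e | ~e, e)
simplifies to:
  e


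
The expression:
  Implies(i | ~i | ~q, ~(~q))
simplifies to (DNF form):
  q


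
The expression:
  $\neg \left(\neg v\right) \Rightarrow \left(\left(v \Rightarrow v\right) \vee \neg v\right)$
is always true.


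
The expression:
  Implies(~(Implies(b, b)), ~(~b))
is always true.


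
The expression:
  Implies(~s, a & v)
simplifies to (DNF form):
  s | (a & v)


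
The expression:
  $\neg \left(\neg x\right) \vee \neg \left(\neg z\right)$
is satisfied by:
  {x: True, z: True}
  {x: True, z: False}
  {z: True, x: False}


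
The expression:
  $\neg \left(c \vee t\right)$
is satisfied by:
  {t: False, c: False}


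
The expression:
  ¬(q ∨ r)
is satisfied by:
  {q: False, r: False}


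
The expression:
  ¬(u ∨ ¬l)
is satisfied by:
  {l: True, u: False}


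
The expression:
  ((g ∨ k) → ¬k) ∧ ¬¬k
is never true.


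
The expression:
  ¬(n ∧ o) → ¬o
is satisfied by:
  {n: True, o: False}
  {o: False, n: False}
  {o: True, n: True}


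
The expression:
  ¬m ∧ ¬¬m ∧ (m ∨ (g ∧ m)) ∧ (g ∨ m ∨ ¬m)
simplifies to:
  False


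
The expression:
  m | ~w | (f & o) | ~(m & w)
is always true.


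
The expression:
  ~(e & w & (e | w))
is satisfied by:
  {w: False, e: False}
  {e: True, w: False}
  {w: True, e: False}


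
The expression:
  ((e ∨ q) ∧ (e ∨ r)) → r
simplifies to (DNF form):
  r ∨ ¬e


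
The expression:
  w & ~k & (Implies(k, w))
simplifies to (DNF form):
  w & ~k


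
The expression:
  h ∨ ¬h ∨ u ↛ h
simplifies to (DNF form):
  True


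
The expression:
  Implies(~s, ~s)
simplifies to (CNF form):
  True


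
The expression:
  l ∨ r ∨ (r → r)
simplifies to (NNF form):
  True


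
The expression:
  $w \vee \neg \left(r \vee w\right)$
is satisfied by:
  {w: True, r: False}
  {r: False, w: False}
  {r: True, w: True}


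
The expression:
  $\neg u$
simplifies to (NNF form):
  $\neg u$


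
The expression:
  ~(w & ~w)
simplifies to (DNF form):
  True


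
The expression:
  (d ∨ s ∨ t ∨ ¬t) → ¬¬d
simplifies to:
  d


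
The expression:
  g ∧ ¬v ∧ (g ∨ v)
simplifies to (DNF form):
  g ∧ ¬v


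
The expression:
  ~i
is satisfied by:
  {i: False}


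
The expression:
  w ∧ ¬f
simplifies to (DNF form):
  w ∧ ¬f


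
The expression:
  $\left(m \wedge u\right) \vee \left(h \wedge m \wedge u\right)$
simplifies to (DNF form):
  $m \wedge u$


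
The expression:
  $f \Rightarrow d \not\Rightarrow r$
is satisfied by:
  {d: True, r: False, f: False}
  {r: False, f: False, d: False}
  {d: True, r: True, f: False}
  {r: True, d: False, f: False}
  {f: True, d: True, r: False}


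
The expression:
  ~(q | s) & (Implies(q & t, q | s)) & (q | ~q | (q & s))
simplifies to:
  ~q & ~s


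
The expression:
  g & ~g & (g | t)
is never true.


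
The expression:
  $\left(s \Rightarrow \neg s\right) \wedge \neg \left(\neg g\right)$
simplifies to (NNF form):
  $g \wedge \neg s$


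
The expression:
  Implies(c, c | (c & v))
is always true.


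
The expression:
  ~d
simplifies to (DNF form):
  ~d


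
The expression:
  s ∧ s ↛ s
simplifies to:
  False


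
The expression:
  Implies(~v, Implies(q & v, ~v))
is always true.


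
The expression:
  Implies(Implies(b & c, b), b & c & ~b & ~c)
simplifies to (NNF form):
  False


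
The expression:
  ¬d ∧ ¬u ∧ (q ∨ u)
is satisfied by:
  {q: True, u: False, d: False}


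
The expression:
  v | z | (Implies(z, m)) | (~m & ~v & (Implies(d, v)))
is always true.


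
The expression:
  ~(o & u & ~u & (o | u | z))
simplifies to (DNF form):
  True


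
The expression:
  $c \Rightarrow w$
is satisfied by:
  {w: True, c: False}
  {c: False, w: False}
  {c: True, w: True}


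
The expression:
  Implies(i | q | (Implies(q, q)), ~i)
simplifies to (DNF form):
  ~i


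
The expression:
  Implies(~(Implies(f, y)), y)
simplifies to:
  y | ~f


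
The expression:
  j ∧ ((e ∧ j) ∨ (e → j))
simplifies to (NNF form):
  j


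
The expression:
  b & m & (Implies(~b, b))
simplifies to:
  b & m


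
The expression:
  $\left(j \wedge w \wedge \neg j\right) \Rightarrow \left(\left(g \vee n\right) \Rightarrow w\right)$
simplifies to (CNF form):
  $\text{True}$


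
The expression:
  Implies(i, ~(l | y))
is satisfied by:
  {y: False, i: False, l: False}
  {l: True, y: False, i: False}
  {y: True, l: False, i: False}
  {l: True, y: True, i: False}
  {i: True, l: False, y: False}


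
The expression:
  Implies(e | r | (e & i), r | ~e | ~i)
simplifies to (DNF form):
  r | ~e | ~i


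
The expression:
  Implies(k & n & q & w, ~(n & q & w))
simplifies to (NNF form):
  ~k | ~n | ~q | ~w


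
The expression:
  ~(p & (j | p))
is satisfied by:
  {p: False}


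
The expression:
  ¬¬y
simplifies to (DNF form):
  y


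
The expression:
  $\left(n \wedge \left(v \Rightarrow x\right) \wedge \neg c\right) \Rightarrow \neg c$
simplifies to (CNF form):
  $\text{True}$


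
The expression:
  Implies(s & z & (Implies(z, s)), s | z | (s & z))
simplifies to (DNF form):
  True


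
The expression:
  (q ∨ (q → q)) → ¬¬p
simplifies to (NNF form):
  p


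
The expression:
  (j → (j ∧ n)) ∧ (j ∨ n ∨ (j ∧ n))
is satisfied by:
  {n: True}


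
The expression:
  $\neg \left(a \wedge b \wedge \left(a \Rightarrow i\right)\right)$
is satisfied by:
  {a: False, i: False, b: False}
  {b: True, a: False, i: False}
  {i: True, a: False, b: False}
  {b: True, i: True, a: False}
  {a: True, b: False, i: False}
  {b: True, a: True, i: False}
  {i: True, a: True, b: False}


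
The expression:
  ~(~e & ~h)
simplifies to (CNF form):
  e | h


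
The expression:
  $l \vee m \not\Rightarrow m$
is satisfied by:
  {l: True}


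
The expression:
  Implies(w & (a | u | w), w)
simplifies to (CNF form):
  True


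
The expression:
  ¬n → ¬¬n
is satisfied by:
  {n: True}


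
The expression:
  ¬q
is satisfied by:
  {q: False}


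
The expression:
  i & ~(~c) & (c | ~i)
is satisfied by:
  {c: True, i: True}


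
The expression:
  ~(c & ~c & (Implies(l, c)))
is always true.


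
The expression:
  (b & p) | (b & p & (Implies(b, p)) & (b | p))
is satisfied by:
  {p: True, b: True}


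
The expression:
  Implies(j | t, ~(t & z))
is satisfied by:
  {t: False, z: False}
  {z: True, t: False}
  {t: True, z: False}


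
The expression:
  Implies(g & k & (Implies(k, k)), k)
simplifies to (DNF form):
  True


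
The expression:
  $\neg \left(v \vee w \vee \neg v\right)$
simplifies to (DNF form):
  $\text{False}$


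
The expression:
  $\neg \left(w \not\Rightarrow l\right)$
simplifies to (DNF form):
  $l \vee \neg w$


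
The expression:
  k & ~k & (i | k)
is never true.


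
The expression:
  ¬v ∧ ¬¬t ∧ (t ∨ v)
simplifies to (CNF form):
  t ∧ ¬v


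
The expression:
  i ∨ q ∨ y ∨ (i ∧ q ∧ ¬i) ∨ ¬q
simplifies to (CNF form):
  True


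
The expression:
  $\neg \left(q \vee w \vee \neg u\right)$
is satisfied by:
  {u: True, q: False, w: False}


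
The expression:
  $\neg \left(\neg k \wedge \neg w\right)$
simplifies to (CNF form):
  $k \vee w$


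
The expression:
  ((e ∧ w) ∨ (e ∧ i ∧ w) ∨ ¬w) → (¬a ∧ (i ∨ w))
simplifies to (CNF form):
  (i ∨ w) ∧ (w ∨ ¬a) ∧ (¬a ∨ ¬e) ∧ (i ∨ w ∨ ¬a) ∧ (i ∨ w ∨ ¬e) ∧ (i ∨ ¬a ∨ ¬e) ∧ (w ∨ ¬a ∨ ¬e)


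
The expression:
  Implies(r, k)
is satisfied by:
  {k: True, r: False}
  {r: False, k: False}
  {r: True, k: True}


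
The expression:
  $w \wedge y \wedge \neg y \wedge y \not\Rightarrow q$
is never true.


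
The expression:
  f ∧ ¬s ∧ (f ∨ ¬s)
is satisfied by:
  {f: True, s: False}


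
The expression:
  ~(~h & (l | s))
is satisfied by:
  {h: True, s: False, l: False}
  {h: True, l: True, s: False}
  {h: True, s: True, l: False}
  {h: True, l: True, s: True}
  {l: False, s: False, h: False}


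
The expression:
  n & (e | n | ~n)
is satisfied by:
  {n: True}


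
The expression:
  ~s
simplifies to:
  ~s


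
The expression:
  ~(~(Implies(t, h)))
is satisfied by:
  {h: True, t: False}
  {t: False, h: False}
  {t: True, h: True}


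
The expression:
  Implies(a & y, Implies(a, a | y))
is always true.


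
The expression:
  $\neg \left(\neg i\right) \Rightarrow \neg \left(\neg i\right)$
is always true.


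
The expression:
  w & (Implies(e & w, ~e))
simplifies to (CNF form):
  w & ~e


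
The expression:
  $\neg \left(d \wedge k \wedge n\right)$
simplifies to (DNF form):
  $\neg d \vee \neg k \vee \neg n$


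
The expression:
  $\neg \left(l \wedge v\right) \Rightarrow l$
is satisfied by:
  {l: True}


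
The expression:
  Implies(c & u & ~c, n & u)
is always true.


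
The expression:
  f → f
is always true.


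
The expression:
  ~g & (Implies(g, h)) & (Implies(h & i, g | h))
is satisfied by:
  {g: False}


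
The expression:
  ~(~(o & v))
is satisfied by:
  {o: True, v: True}


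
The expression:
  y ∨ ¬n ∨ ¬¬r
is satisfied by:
  {r: True, y: True, n: False}
  {r: True, n: False, y: False}
  {y: True, n: False, r: False}
  {y: False, n: False, r: False}
  {r: True, y: True, n: True}
  {r: True, n: True, y: False}
  {y: True, n: True, r: False}


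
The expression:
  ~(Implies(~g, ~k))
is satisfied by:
  {k: True, g: False}


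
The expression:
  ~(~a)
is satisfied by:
  {a: True}


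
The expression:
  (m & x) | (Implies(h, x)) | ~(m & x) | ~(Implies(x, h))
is always true.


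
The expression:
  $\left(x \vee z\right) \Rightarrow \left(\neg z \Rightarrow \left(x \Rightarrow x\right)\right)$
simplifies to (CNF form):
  $\text{True}$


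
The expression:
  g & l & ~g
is never true.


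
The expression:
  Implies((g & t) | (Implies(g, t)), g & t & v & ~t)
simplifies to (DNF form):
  g & ~t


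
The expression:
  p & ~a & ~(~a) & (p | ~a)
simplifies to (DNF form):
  False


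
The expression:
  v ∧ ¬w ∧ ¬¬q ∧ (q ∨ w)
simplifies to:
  q ∧ v ∧ ¬w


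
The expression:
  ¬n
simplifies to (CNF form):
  ¬n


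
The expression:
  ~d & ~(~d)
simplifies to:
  False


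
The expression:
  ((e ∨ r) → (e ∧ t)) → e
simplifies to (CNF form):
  e ∨ r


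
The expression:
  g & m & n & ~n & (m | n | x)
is never true.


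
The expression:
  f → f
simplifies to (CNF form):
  True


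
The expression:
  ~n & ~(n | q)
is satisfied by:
  {n: False, q: False}


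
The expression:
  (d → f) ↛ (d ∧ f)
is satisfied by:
  {d: False}


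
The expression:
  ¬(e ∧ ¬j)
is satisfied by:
  {j: True, e: False}
  {e: False, j: False}
  {e: True, j: True}


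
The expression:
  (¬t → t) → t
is always true.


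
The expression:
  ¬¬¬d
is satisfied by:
  {d: False}


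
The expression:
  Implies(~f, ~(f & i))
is always true.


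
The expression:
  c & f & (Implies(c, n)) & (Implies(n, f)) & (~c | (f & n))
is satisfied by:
  {c: True, f: True, n: True}


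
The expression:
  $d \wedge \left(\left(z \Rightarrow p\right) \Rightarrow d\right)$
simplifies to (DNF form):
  $d$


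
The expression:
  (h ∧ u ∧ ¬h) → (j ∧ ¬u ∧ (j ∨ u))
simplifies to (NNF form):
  True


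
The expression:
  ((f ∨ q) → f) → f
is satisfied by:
  {q: True, f: True}
  {q: True, f: False}
  {f: True, q: False}


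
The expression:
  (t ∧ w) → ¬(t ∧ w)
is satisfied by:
  {w: False, t: False}
  {t: True, w: False}
  {w: True, t: False}


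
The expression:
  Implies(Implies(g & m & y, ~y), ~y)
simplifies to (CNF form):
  (g | ~y) & (m | ~y)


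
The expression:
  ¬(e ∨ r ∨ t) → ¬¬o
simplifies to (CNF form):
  e ∨ o ∨ r ∨ t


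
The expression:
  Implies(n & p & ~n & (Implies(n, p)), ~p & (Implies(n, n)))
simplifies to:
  True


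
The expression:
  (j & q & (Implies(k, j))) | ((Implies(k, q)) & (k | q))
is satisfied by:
  {q: True}


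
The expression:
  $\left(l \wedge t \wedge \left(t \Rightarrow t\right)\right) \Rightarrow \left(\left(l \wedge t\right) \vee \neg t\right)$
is always true.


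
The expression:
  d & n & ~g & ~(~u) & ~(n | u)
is never true.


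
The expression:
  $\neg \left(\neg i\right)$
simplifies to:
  $i$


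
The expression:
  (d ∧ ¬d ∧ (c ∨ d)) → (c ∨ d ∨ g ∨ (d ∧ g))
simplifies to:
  True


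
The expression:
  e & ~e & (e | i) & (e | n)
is never true.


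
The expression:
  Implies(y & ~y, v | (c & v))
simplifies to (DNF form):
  True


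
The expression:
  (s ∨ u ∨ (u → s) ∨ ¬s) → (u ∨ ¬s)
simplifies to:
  u ∨ ¬s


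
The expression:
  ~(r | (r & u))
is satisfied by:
  {r: False}


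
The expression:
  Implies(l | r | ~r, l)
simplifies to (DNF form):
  l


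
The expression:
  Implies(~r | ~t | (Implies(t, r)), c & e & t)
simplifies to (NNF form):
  c & e & t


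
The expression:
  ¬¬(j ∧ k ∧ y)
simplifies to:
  j ∧ k ∧ y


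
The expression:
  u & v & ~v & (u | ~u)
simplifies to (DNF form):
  False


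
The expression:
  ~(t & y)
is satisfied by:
  {t: False, y: False}
  {y: True, t: False}
  {t: True, y: False}


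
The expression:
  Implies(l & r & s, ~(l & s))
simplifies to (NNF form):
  ~l | ~r | ~s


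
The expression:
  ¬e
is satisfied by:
  {e: False}


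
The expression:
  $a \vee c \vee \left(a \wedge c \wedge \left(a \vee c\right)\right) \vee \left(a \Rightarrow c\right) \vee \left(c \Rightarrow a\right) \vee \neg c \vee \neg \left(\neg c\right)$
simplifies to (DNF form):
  $\text{True}$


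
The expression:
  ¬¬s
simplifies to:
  s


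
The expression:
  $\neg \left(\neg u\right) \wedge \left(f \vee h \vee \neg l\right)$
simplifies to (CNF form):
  $u \wedge \left(f \vee h \vee \neg l\right)$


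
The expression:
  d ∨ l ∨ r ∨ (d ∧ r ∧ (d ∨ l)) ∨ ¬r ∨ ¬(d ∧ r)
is always true.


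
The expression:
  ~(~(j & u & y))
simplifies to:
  j & u & y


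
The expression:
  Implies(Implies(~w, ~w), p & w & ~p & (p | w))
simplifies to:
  False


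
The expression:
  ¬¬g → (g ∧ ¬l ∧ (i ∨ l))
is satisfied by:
  {i: True, g: False, l: False}
  {i: False, g: False, l: False}
  {l: True, i: True, g: False}
  {l: True, i: False, g: False}
  {g: True, i: True, l: False}


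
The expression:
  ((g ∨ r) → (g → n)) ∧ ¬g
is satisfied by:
  {g: False}


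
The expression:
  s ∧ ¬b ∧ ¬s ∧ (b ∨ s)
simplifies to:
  False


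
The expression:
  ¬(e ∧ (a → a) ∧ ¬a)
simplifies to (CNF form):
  a ∨ ¬e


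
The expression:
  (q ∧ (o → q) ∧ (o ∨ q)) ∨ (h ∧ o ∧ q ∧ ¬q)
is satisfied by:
  {q: True}


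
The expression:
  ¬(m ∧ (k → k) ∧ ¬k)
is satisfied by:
  {k: True, m: False}
  {m: False, k: False}
  {m: True, k: True}


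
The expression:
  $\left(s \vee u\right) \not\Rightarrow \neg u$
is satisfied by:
  {u: True}


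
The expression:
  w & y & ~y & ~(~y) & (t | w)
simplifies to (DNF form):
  False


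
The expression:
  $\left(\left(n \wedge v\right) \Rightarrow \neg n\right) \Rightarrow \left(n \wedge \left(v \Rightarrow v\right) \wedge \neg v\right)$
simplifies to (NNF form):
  $n$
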